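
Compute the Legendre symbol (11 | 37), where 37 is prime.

Euler's criterion: (11/37) ≡ 11^18 (mod 37).
11^2 ≡ 10 (mod 37)
11^4 ≡ 26 (mod 37)
11^8 ≡ 10 (mod 37)
11^16 ≡ 26 (mod 37)
11^18 = 11^(16+2) ≡ 1 (mod 37).
Result is 1, so (11/37) = 1.

1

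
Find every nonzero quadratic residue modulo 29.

Square k = 1,…,14 (k and 29−k give the same square):
1²=1, 2²=4, 3²=9, 4²=16, 5²=25, 6²≡7, 7²≡20, 8²≡6, 9²≡23, 10²≡13, 11²≡5, 12²≡28, 13²≡24, 14²≡22 (mod 29).
So the quadratic residues mod 29 are {1, 4, 5, 6, 7, 9, 13, 16, 20, 22, 23, 24, 25, 28}.

1,4,5,6,7,9,13,16,20,22,23,24,25,28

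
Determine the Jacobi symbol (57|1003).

-1

Reciprocity: 57 ≡ 1 and 1003 ≡ 3 (mod 4), so (57/1003) = +(1003/57).
Reduce top mod 57: now compute (34/57).
Pull out 2: since 57 ≡ 1 (mod 8), (2/57) = +1.
Reciprocity: 17 ≡ 1 and 57 ≡ 1 (mod 4), so (17/57) = +(57/17).
Reduce top mod 17: now compute (6/17).
Pull out 2: since 17 ≡ 1 (mod 8), (2/17) = +1.
Reciprocity: 3 ≡ 3 and 17 ≡ 1 (mod 4), so (3/17) = +(17/3).
Reduce top mod 3: now compute (2/3).
Pull out 2: since 3 ≡ 3 (mod 8), (2/3) = -1.
Reached (1/3) = 1. Collecting the sign flips along the way, the symbol is -1.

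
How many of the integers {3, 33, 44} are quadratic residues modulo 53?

(3/53) = -1 → non-residue.
(33/53) = -1 → non-residue.
(44/53) = +1 → QR.
Total quadratic residues among the 3: 1.

1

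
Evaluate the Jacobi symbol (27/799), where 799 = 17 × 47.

Reciprocity: 27 ≡ 3 and 799 ≡ 3 (mod 4), so (27/799) = −(799/27).
Reduce top mod 27: now compute (16/27).
Pull out 2^4: since 27 ≡ 3 (mod 8), (2/27) = -1, so (2/27)^4 = +1.
Reached (1/27) = 1. Collecting the sign flips along the way, the symbol is -1.

-1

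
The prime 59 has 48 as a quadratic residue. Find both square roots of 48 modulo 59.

Since 59 ≡ 3 (mod 4), a square root of 48 is 48^((59+1)/4) = 48^15 mod 59.
Repeated squaring: 48^2≡3, 48^4≡9, 48^8≡22 (mod 59).
48^15 = 48^(8+4+2+1) ≡ 15 (mod 59).
Check: 15² = 225 ≡ 48 (mod 59). The two roots are 15 and 44.

15, 44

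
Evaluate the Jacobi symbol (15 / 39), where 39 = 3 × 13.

Reciprocity: 15 ≡ 3 and 39 ≡ 3 (mod 4), so (15/39) = −(39/15).
Reduce top mod 15: now compute (9/15).
Reciprocity: 9 ≡ 1 and 15 ≡ 3 (mod 4), so (9/15) = +(15/9).
Reduce top mod 9: now compute (6/9).
Pull out 2: since 9 ≡ 1 (mod 8), (2/9) = +1.
Reciprocity: 3 ≡ 3 and 9 ≡ 1 (mod 4), so (3/9) = +(9/3).
Reduce top mod 3: now compute (0/3).
Top reduces to 0: gcd > 1, so the symbol is 0.

0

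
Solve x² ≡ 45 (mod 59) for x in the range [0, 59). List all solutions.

24, 35

Since 59 ≡ 3 (mod 4), a square root of 45 is 45^((59+1)/4) = 45^15 mod 59.
Repeated squaring: 45^2≡19, 45^4≡7, 45^8≡49 (mod 59).
45^15 = 45^(8+4+2+1) ≡ 35 (mod 59).
Check: 35² = 1225 ≡ 45 (mod 59). The two roots are 24 and 35.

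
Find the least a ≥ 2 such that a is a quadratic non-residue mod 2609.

(2/2609) = +1, so 2 is a residue.
(3/2609) = −1, so 3 is the smallest positive non-residue mod 2609.

3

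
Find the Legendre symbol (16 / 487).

Euler's criterion: (16/487) ≡ 16^243 (mod 487).
16^2 ≡ 256 (mod 487)
16^4 ≡ 278 (mod 487)
16^8 ≡ 338 (mod 487)
16^16 ≡ 286 (mod 487)
16^32 ≡ 467 (mod 487)
16^64 ≡ 400 (mod 487)
16^128 ≡ 264 (mod 487)
16^243 = 16^(128+64+32+16+2+1) ≡ 1 (mod 487).
Result is 1, so (16/487) = 1.

1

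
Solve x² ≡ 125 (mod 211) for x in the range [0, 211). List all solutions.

97, 114

Since 211 ≡ 3 (mod 4), a square root of 125 is 125^((211+1)/4) = 125^53 mod 211.
Repeated squaring: 125^2≡11, 125^4≡121, 125^8≡82, 125^16≡183, 125^32≡151 (mod 211).
125^53 = 125^(32+16+4+1) ≡ 114 (mod 211).
Check: 114² = 12996 ≡ 125 (mod 211). The two roots are 97 and 114.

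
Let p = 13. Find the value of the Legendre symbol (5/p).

-1

Reciprocity: 5 ≡ 1 and 13 ≡ 1 (mod 4), so (5/13) = +(13/5).
Reduce top mod 5: now compute (3/5).
Reciprocity: 3 ≡ 3 and 5 ≡ 1 (mod 4), so (3/5) = +(5/3).
Reduce top mod 3: now compute (2/3).
Pull out 2: since 3 ≡ 3 (mod 8), (2/3) = -1.
Reached (1/3) = 1. Collecting the sign flips along the way, the symbol is -1.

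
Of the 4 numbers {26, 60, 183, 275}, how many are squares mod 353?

(26/353) = -1 → non-residue.
(60/353) = +1 → QR.
(183/353) = -1 → non-residue.
(275/353) = +1 → QR.
Total quadratic residues among the 4: 2.

2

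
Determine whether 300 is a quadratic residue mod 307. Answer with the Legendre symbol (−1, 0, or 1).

-1

Euler's criterion: (300/307) ≡ 300^153 (mod 307).
300^2 ≡ 49 (mod 307)
300^4 ≡ 252 (mod 307)
300^8 ≡ 262 (mod 307)
300^16 ≡ 183 (mod 307)
300^32 ≡ 26 (mod 307)
300^64 ≡ 62 (mod 307)
300^128 ≡ 160 (mod 307)
300^153 = 300^(128+16+8+1) ≡ 306 (mod 307).
Result is 306 ≡ −1, so (300/307) = −1.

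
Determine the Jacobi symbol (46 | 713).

0

Pull out 2: since 713 ≡ 1 (mod 8), (2/713) = +1.
Reciprocity: 23 ≡ 3 and 713 ≡ 1 (mod 4), so (23/713) = +(713/23).
Reduce top mod 23: now compute (0/23).
Top reduces to 0: gcd > 1, so the symbol is 0.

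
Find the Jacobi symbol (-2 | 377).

1

First reduce: -2 ≡ 375 (mod 377).
Reciprocity: 375 ≡ 3 and 377 ≡ 1 (mod 4), so (375/377) = +(377/375).
Reduce top mod 375: now compute (2/375).
Pull out 2: since 375 ≡ 7 (mod 8), (2/375) = +1.
Reached (1/375) = 1. Collecting the sign flips along the way, the symbol is +1.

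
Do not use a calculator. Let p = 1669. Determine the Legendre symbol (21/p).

-1

Reciprocity: 21 ≡ 1 and 1669 ≡ 1 (mod 4), so (21/1669) = +(1669/21).
Reduce top mod 21: now compute (10/21).
Pull out 2: since 21 ≡ 5 (mod 8), (2/21) = -1.
Reciprocity: 5 ≡ 1 and 21 ≡ 1 (mod 4), so (5/21) = +(21/5).
Reduce top mod 5: now compute (1/5).
Reached (1/5) = 1. Collecting the sign flips along the way, the symbol is -1.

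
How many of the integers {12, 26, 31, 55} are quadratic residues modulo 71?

1

(12/71) = +1 → QR.
(26/71) = -1 → non-residue.
(31/71) = -1 → non-residue.
(55/71) = -1 → non-residue.
Total quadratic residues among the 4: 1.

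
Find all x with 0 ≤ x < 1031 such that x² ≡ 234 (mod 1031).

437, 594

Since 1031 ≡ 3 (mod 4), a square root of 234 is 234^((1031+1)/4) = 234^258 mod 1031.
Repeated squaring: 234^2≡113, 234^4≡397, 234^8≡897, 234^16≡429, 234^32≡523, 234^64≡314, 234^128≡651, 234^256≡60 (mod 1031).
234^258 = 234^(256+2) ≡ 594 (mod 1031).
Check: 594² = 352836 ≡ 234 (mod 1031). The two roots are 437 and 594.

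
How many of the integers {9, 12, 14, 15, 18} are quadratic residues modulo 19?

1

(9/19) = +1 → QR.
(12/19) = -1 → non-residue.
(14/19) = -1 → non-residue.
(15/19) = -1 → non-residue.
(18/19) = -1 → non-residue.
Total quadratic residues among the 5: 1.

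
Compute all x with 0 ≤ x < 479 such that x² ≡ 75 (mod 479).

155, 324

Since 479 ≡ 3 (mod 4), a square root of 75 is 75^((479+1)/4) = 75^120 mod 479.
Repeated squaring: 75^2≡356, 75^4≡280, 75^8≡323, 75^16≡386, 75^32≡27, 75^64≡250 (mod 479).
75^120 = 75^(64+32+16+8) ≡ 324 (mod 479).
Check: 324² = 104976 ≡ 75 (mod 479). The two roots are 155 and 324.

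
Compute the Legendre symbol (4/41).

1

Euler's criterion: (4/41) ≡ 4^20 (mod 41).
4^2 ≡ 16 (mod 41)
4^4 ≡ 10 (mod 41)
4^8 ≡ 18 (mod 41)
4^16 ≡ 37 (mod 41)
4^20 = 4^(16+4) ≡ 1 (mod 41).
Result is 1, so (4/41) = 1.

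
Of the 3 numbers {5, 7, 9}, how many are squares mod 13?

1

(5/13) = -1 → non-residue.
(7/13) = -1 → non-residue.
(9/13) = +1 → QR.
Total quadratic residues among the 3: 1.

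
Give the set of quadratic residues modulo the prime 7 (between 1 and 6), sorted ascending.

Square k = 1,…,3 (k and 7−k give the same square):
1²=1, 2²=4, 3²≡2 (mod 7).
So the quadratic residues mod 7 are {1, 2, 4}.

1 2 4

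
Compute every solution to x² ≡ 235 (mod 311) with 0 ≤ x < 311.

Since 311 ≡ 3 (mod 4), a square root of 235 is 235^((311+1)/4) = 235^78 mod 311.
Repeated squaring: 235^2≡178, 235^4≡273, 235^8≡200, 235^16≡192, 235^32≡166, 235^64≡188 (mod 311).
235^78 = 235^(64+8+4+2) ≡ 70 (mod 311).
Check: 70² = 4900 ≡ 235 (mod 311). The two roots are 70 and 241.

70, 241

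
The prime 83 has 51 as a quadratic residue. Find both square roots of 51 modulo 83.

Since 83 ≡ 3 (mod 4), a square root of 51 is 51^((83+1)/4) = 51^21 mod 83.
Repeated squaring: 51^2≡28, 51^4≡37, 51^8≡41, 51^16≡21 (mod 83).
51^21 = 51^(16+4+1) ≡ 36 (mod 83).
Check: 36² = 1296 ≡ 51 (mod 83). The two roots are 36 and 47.

36, 47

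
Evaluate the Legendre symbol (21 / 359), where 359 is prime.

-1

Reciprocity: 21 ≡ 1 and 359 ≡ 3 (mod 4), so (21/359) = +(359/21).
Reduce top mod 21: now compute (2/21).
Pull out 2: since 21 ≡ 5 (mod 8), (2/21) = -1.
Reached (1/21) = 1. Collecting the sign flips along the way, the symbol is -1.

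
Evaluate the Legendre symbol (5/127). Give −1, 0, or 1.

-1

Reciprocity: 5 ≡ 1 and 127 ≡ 3 (mod 4), so (5/127) = +(127/5).
Reduce top mod 5: now compute (2/5).
Pull out 2: since 5 ≡ 5 (mod 8), (2/5) = -1.
Reached (1/5) = 1. Collecting the sign flips along the way, the symbol is -1.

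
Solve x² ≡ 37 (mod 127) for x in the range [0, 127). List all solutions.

Since 127 ≡ 3 (mod 4), a square root of 37 is 37^((127+1)/4) = 37^32 mod 127.
Repeated squaring: 37^2≡99, 37^4≡22, 37^8≡103, 37^16≡68, 37^32≡52 (mod 127).
37^32 = 37^(32) ≡ 52 (mod 127).
Check: 52² = 2704 ≡ 37 (mod 127). The two roots are 52 and 75.

52, 75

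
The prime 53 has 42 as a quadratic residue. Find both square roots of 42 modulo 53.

25, 28

53 ≡ 1 (mod 4), so we find a root by search.
Trying successive values, 25² = 625 ≡ 42 (mod 53). The other root is 53 − 25 = 28.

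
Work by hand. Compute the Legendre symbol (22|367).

-1

Pull out 2: since 367 ≡ 7 (mod 8), (2/367) = +1.
Reciprocity: 11 ≡ 3 and 367 ≡ 3 (mod 4), so (11/367) = −(367/11).
Reduce top mod 11: now compute (4/11).
Pull out 2^2: since 11 ≡ 3 (mod 8), (2/11) = -1, so (2/11)^2 = +1.
Reached (1/11) = 1. Collecting the sign flips along the way, the symbol is -1.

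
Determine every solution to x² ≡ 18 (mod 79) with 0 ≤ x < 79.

Since 79 ≡ 3 (mod 4), a square root of 18 is 18^((79+1)/4) = 18^20 mod 79.
Repeated squaring: 18^2≡8, 18^4≡64, 18^8≡67, 18^16≡65 (mod 79).
18^20 = 18^(16+4) ≡ 52 (mod 79).
Check: 52² = 2704 ≡ 18 (mod 79). The two roots are 27 and 52.

27, 52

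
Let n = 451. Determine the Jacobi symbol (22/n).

0

Pull out 2: since 451 ≡ 3 (mod 8), (2/451) = -1.
Reciprocity: 11 ≡ 3 and 451 ≡ 3 (mod 4), so (11/451) = −(451/11).
Reduce top mod 11: now compute (0/11).
Top reduces to 0: gcd > 1, so the symbol is 0.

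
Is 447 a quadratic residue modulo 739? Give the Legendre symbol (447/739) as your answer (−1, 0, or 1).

Euler's criterion: (447/739) ≡ 447^369 (mod 739).
447^2 ≡ 279 (mod 739)
447^4 ≡ 246 (mod 739)
447^8 ≡ 657 (mod 739)
447^16 ≡ 73 (mod 739)
447^32 ≡ 156 (mod 739)
447^64 ≡ 688 (mod 739)
447^128 ≡ 384 (mod 739)
447^256 ≡ 395 (mod 739)
447^369 = 447^(256+64+32+16+1) ≡ 738 (mod 739).
Result is 738 ≡ −1, so (447/739) = −1.

-1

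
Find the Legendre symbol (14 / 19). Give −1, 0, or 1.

-1

Euler's criterion: (14/19) ≡ 14^9 (mod 19).
14^2 ≡ 6 (mod 19)
14^4 ≡ 17 (mod 19)
14^8 ≡ 4 (mod 19)
14^9 = 14^(8+1) ≡ 18 (mod 19).
Result is 18 ≡ −1, so (14/19) = −1.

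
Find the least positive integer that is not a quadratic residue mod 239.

7

(2/239) = +1, so 2 is a residue.
(3/239) = +1, so 3 is a residue.
(4/239) = +1, so 4 is a residue.
(5/239) = +1, so 5 is a residue.
(6/239) = +1, so 6 is a residue.
(7/239) = −1, so 7 is the smallest positive non-residue mod 239.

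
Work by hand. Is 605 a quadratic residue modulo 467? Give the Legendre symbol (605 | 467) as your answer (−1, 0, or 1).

-1

Euler's criterion: (605/467) ≡ 138^233 (mod 467).
138^2 ≡ 364 (mod 467)
138^4 ≡ 335 (mod 467)
138^8 ≡ 145 (mod 467)
138^16 ≡ 10 (mod 467)
138^32 ≡ 100 (mod 467)
138^64 ≡ 193 (mod 467)
138^128 ≡ 356 (mod 467)
138^233 = 138^(128+64+32+8+1) ≡ 466 (mod 467).
Result is 466 ≡ −1, so (605/467) = −1.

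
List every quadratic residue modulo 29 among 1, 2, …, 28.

1 4 5 6 7 9 13 16 20 22 23 24 25 28

Square k = 1,…,14 (k and 29−k give the same square):
1²=1, 2²=4, 3²=9, 4²=16, 5²=25, 6²≡7, 7²≡20, 8²≡6, 9²≡23, 10²≡13, 11²≡5, 12²≡28, 13²≡24, 14²≡22 (mod 29).
So the quadratic residues mod 29 are {1, 4, 5, 6, 7, 9, 13, 16, 20, 22, 23, 24, 25, 28}.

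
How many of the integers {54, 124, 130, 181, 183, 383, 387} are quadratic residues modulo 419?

(54/419) = -1 → non-residue.
(124/419) = -1 → non-residue.
(130/419) = -1 → non-residue.
(181/419) = -1 → non-residue.
(183/419) = -1 → non-residue.
(383/419) = -1 → non-residue.
(387/419) = +1 → QR.
Total quadratic residues among the 7: 1.

1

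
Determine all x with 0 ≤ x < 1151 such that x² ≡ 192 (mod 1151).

233, 918

Since 1151 ≡ 3 (mod 4), a square root of 192 is 192^((1151+1)/4) = 192^288 mod 1151.
Repeated squaring: 192^2≡32, 192^4≡1024, 192^8≡15, 192^16≡225, 192^32≡1132, 192^64≡361, 192^128≡258, 192^256≡957 (mod 1151).
192^288 = 192^(256+32) ≡ 233 (mod 1151).
Check: 233² = 54289 ≡ 192 (mod 1151). The two roots are 233 and 918.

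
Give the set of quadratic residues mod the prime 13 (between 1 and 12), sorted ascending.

1 3 4 9 10 12

Square k = 1,…,6 (k and 13−k give the same square):
1²=1, 2²=4, 3²=9, 4²≡3, 5²≡12, 6²≡10 (mod 13).
So the quadratic residues mod 13 are {1, 3, 4, 9, 10, 12}.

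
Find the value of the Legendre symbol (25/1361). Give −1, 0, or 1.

1

Reciprocity: 25 ≡ 1 and 1361 ≡ 1 (mod 4), so (25/1361) = +(1361/25).
Reduce top mod 25: now compute (11/25).
Reciprocity: 11 ≡ 3 and 25 ≡ 1 (mod 4), so (11/25) = +(25/11).
Reduce top mod 11: now compute (3/11).
Reciprocity: 3 ≡ 3 and 11 ≡ 3 (mod 4), so (3/11) = −(11/3).
Reduce top mod 3: now compute (2/3).
Pull out 2: since 3 ≡ 3 (mod 8), (2/3) = -1.
Reached (1/3) = 1. Collecting the sign flips along the way, the symbol is +1.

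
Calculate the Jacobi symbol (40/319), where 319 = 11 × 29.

Pull out 2^3: since 319 ≡ 7 (mod 8), (2/319) = +1, so (2/319)^3 = +1.
Reciprocity: 5 ≡ 1 and 319 ≡ 3 (mod 4), so (5/319) = +(319/5).
Reduce top mod 5: now compute (4/5).
Pull out 2^2: since 5 ≡ 5 (mod 8), (2/5) = -1, so (2/5)^2 = +1.
Reached (1/5) = 1. Collecting the sign flips along the way, the symbol is +1.

1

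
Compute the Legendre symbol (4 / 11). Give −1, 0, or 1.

1

Pull out 2^2: since 11 ≡ 3 (mod 8), (2/11) = -1, so (2/11)^2 = +1.
Reached (1/11) = 1. Collecting the sign flips along the way, the symbol is +1.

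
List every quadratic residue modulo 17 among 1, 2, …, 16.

1 2 4 8 9 13 15 16

Square k = 1,…,8 (k and 17−k give the same square):
1²=1, 2²=4, 3²=9, 4²=16, 5²≡8, 6²≡2, 7²≡15, 8²≡13 (mod 17).
So the quadratic residues mod 17 are {1, 2, 4, 8, 9, 13, 15, 16}.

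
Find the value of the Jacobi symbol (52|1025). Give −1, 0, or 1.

Pull out 2^2: since 1025 ≡ 1 (mod 8), (2/1025) = +1, so (2/1025)^2 = +1.
Reciprocity: 13 ≡ 1 and 1025 ≡ 1 (mod 4), so (13/1025) = +(1025/13).
Reduce top mod 13: now compute (11/13).
Reciprocity: 11 ≡ 3 and 13 ≡ 1 (mod 4), so (11/13) = +(13/11).
Reduce top mod 11: now compute (2/11).
Pull out 2: since 11 ≡ 3 (mod 8), (2/11) = -1.
Reached (1/11) = 1. Collecting the sign flips along the way, the symbol is -1.

-1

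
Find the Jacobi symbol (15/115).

Reciprocity: 15 ≡ 3 and 115 ≡ 3 (mod 4), so (15/115) = −(115/15).
Reduce top mod 15: now compute (10/15).
Pull out 2: since 15 ≡ 7 (mod 8), (2/15) = +1.
Reciprocity: 5 ≡ 1 and 15 ≡ 3 (mod 4), so (5/15) = +(15/5).
Reduce top mod 5: now compute (0/5).
Top reduces to 0: gcd > 1, so the symbol is 0.

0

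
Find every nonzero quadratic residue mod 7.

Square k = 1,…,3 (k and 7−k give the same square):
1²=1, 2²=4, 3²≡2 (mod 7).
So the quadratic residues mod 7 are {1, 2, 4}.

1 2 4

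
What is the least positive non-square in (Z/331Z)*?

2

(2/331) = −1, so 2 is the smallest positive non-residue mod 331.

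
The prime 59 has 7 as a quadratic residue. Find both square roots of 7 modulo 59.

Since 59 ≡ 3 (mod 4), a square root of 7 is 7^((59+1)/4) = 7^15 mod 59.
Repeated squaring: 7^2≡49, 7^4≡41, 7^8≡29 (mod 59).
7^15 = 7^(8+4+2+1) ≡ 19 (mod 59).
Check: 19² = 361 ≡ 7 (mod 59). The two roots are 19 and 40.

19, 40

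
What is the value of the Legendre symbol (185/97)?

1

First reduce: 185 ≡ 88 (mod 97).
Pull out 2^3: since 97 ≡ 1 (mod 8), (2/97) = +1, so (2/97)^3 = +1.
Reciprocity: 11 ≡ 3 and 97 ≡ 1 (mod 4), so (11/97) = +(97/11).
Reduce top mod 11: now compute (9/11).
Reciprocity: 9 ≡ 1 and 11 ≡ 3 (mod 4), so (9/11) = +(11/9).
Reduce top mod 9: now compute (2/9).
Pull out 2: since 9 ≡ 1 (mod 8), (2/9) = +1.
Reached (1/9) = 1. Collecting the sign flips along the way, the symbol is +1.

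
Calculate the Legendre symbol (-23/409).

1

First reduce: -23 ≡ 386 (mod 409).
Pull out 2: since 409 ≡ 1 (mod 8), (2/409) = +1.
Reciprocity: 193 ≡ 1 and 409 ≡ 1 (mod 4), so (193/409) = +(409/193).
Reduce top mod 193: now compute (23/193).
Reciprocity: 23 ≡ 3 and 193 ≡ 1 (mod 4), so (23/193) = +(193/23).
Reduce top mod 23: now compute (9/23).
Reciprocity: 9 ≡ 1 and 23 ≡ 3 (mod 4), so (9/23) = +(23/9).
Reduce top mod 9: now compute (5/9).
Reciprocity: 5 ≡ 1 and 9 ≡ 1 (mod 4), so (5/9) = +(9/5).
Reduce top mod 5: now compute (4/5).
Pull out 2^2: since 5 ≡ 5 (mod 8), (2/5) = -1, so (2/5)^2 = +1.
Reached (1/5) = 1. Collecting the sign flips along the way, the symbol is +1.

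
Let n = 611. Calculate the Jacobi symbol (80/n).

1

Pull out 2^4: since 611 ≡ 3 (mod 8), (2/611) = -1, so (2/611)^4 = +1.
Reciprocity: 5 ≡ 1 and 611 ≡ 3 (mod 4), so (5/611) = +(611/5).
Reduce top mod 5: now compute (1/5).
Reached (1/5) = 1. Collecting the sign flips along the way, the symbol is +1.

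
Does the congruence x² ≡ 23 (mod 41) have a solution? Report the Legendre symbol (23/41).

1

Reciprocity: 23 ≡ 3 and 41 ≡ 1 (mod 4), so (23/41) = +(41/23).
Reduce top mod 23: now compute (18/23).
Pull out 2: since 23 ≡ 7 (mod 8), (2/23) = +1.
Reciprocity: 9 ≡ 1 and 23 ≡ 3 (mod 4), so (9/23) = +(23/9).
Reduce top mod 9: now compute (5/9).
Reciprocity: 5 ≡ 1 and 9 ≡ 1 (mod 4), so (5/9) = +(9/5).
Reduce top mod 5: now compute (4/5).
Pull out 2^2: since 5 ≡ 5 (mod 8), (2/5) = -1, so (2/5)^2 = +1.
Reached (1/5) = 1. Collecting the sign flips along the way, the symbol is +1.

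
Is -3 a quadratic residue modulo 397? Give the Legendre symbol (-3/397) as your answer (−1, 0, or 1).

First reduce: -3 ≡ 394 (mod 397).
Pull out 2: since 397 ≡ 5 (mod 8), (2/397) = -1.
Reciprocity: 197 ≡ 1 and 397 ≡ 1 (mod 4), so (197/397) = +(397/197).
Reduce top mod 197: now compute (3/197).
Reciprocity: 3 ≡ 3 and 197 ≡ 1 (mod 4), so (3/197) = +(197/3).
Reduce top mod 3: now compute (2/3).
Pull out 2: since 3 ≡ 3 (mod 8), (2/3) = -1.
Reached (1/3) = 1. Collecting the sign flips along the way, the symbol is +1.

1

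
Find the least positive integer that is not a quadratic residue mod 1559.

17

(2/1559) = +1, so 2 is a residue.
(3/1559) = +1, so 3 is a residue.
(4/1559) = +1, so 4 is a residue.
(5/1559) = +1, so 5 is a residue.
(6/1559) = +1, so 6 is a residue.
(7/1559) = +1, so 7 is a residue.
(8/1559) = +1, so 8 is a residue.
(9/1559) = +1, so 9 is a residue.
(10/1559) = +1, so 10 is a residue.
(11/1559) = +1, so 11 is a residue.
(12/1559) = +1, so 12 is a residue.
(13/1559) = +1, so 13 is a residue.
(14/1559) = +1, so 14 is a residue.
(15/1559) = +1, so 15 is a residue.
(16/1559) = +1, so 16 is a residue.
(17/1559) = −1, so 17 is the smallest positive non-residue mod 1559.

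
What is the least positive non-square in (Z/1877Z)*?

2

(2/1877) = −1, so 2 is the smallest positive non-residue mod 1877.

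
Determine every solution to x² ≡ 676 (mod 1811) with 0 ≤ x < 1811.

26, 1785

Since 1811 ≡ 3 (mod 4), a square root of 676 is 676^((1811+1)/4) = 676^453 mod 1811.
Repeated squaring: 676^2≡604, 676^4≡805, 676^8≡1498, 676^16≡175, 676^32≡1649, 676^64≡890, 676^128≡693, 676^256≡334 (mod 1811).
676^453 = 676^(256+128+64+4+1) ≡ 1785 (mod 1811).
Check: 1785² = 3186225 ≡ 676 (mod 1811). The two roots are 26 and 1785.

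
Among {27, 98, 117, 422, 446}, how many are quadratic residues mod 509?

(27/509) = -1 → non-residue.
(98/509) = -1 → non-residue.
(117/509) = -1 → non-residue.
(422/509) = -1 → non-residue.
(446/509) = -1 → non-residue.
Total quadratic residues among the 5: 0.

0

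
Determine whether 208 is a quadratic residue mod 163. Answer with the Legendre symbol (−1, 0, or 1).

First reduce: 208 ≡ 45 (mod 163).
Reciprocity: 45 ≡ 1 and 163 ≡ 3 (mod 4), so (45/163) = +(163/45).
Reduce top mod 45: now compute (28/45).
Pull out 2^2: since 45 ≡ 5 (mod 8), (2/45) = -1, so (2/45)^2 = +1.
Reciprocity: 7 ≡ 3 and 45 ≡ 1 (mod 4), so (7/45) = +(45/7).
Reduce top mod 7: now compute (3/7).
Reciprocity: 3 ≡ 3 and 7 ≡ 3 (mod 4), so (3/7) = −(7/3).
Reduce top mod 3: now compute (1/3).
Reached (1/3) = 1. Collecting the sign flips along the way, the symbol is -1.

-1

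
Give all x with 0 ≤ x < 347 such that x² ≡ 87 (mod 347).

Since 347 ≡ 3 (mod 4), a square root of 87 is 87^((347+1)/4) = 87^87 mod 347.
Repeated squaring: 87^2≡282, 87^4≡61, 87^8≡251, 87^16≡194, 87^32≡160, 87^64≡269 (mod 347).
87^87 = 87^(64+16+4+2+1) ≡ 173 (mod 347).
Check: 173² = 29929 ≡ 87 (mod 347). The two roots are 173 and 174.

173, 174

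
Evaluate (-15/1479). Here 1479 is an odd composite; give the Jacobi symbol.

0

First reduce: -15 ≡ 1464 (mod 1479).
Pull out 2^3: since 1479 ≡ 7 (mod 8), (2/1479) = +1, so (2/1479)^3 = +1.
Reciprocity: 183 ≡ 3 and 1479 ≡ 3 (mod 4), so (183/1479) = −(1479/183).
Reduce top mod 183: now compute (15/183).
Reciprocity: 15 ≡ 3 and 183 ≡ 3 (mod 4), so (15/183) = −(183/15).
Reduce top mod 15: now compute (3/15).
Reciprocity: 3 ≡ 3 and 15 ≡ 3 (mod 4), so (3/15) = −(15/3).
Reduce top mod 3: now compute (0/3).
Top reduces to 0: gcd > 1, so the symbol is 0.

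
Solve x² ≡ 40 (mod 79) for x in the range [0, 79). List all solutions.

35, 44

Since 79 ≡ 3 (mod 4), a square root of 40 is 40^((79+1)/4) = 40^20 mod 79.
Repeated squaring: 40^2≡20, 40^4≡5, 40^8≡25, 40^16≡72 (mod 79).
40^20 = 40^(16+4) ≡ 44 (mod 79).
Check: 44² = 1936 ≡ 40 (mod 79). The two roots are 35 and 44.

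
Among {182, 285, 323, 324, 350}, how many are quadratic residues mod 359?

2

(182/359) = +1 → QR.
(285/359) = -1 → non-residue.
(323/359) = -1 → non-residue.
(324/359) = +1 → QR.
(350/359) = -1 → non-residue.
Total quadratic residues among the 5: 2.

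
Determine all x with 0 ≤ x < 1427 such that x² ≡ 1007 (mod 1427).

Since 1427 ≡ 3 (mod 4), a square root of 1007 is 1007^((1427+1)/4) = 1007^357 mod 1427.
Repeated squaring: 1007^2≡879, 1007^4≡634, 1007^8≡969, 1007^16≡1422, 1007^32≡25, 1007^64≡625, 1007^128≡1054, 1007^256≡710 (mod 1427).
1007^357 = 1007^(256+64+32+4+1) ≡ 688 (mod 1427).
Check: 688² = 473344 ≡ 1007 (mod 1427). The two roots are 688 and 739.

688, 739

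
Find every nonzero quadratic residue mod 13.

Square k = 1,…,6 (k and 13−k give the same square):
1²=1, 2²=4, 3²=9, 4²≡3, 5²≡12, 6²≡10 (mod 13).
So the quadratic residues mod 13 are {1, 3, 4, 9, 10, 12}.

1 3 4 9 10 12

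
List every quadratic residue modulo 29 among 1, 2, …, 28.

1,4,5,6,7,9,13,16,20,22,23,24,25,28

Square k = 1,…,14 (k and 29−k give the same square):
1²=1, 2²=4, 3²=9, 4²=16, 5²=25, 6²≡7, 7²≡20, 8²≡6, 9²≡23, 10²≡13, 11²≡5, 12²≡28, 13²≡24, 14²≡22 (mod 29).
So the quadratic residues mod 29 are {1, 4, 5, 6, 7, 9, 13, 16, 20, 22, 23, 24, 25, 28}.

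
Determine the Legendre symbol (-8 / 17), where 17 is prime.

1

Euler's criterion: (-8/17) ≡ 9^8 (mod 17).
9^2 ≡ 13 (mod 17)
9^4 ≡ 16 (mod 17)
9^8 ≡ 1 (mod 17)
9^8 = 9^(8) ≡ 1 (mod 17).
Result is 1, so (-8/17) = 1.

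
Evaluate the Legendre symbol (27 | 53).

Euler's criterion: (27/53) ≡ 27^26 (mod 53).
27^2 ≡ 40 (mod 53)
27^4 ≡ 10 (mod 53)
27^8 ≡ 47 (mod 53)
27^16 ≡ 36 (mod 53)
27^26 = 27^(16+8+2) ≡ 52 (mod 53).
Result is 52 ≡ −1, so (27/53) = −1.

-1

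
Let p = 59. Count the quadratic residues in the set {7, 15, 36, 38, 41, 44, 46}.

5

(7/59) = +1 → QR.
(15/59) = +1 → QR.
(36/59) = +1 → QR.
(38/59) = -1 → non-residue.
(41/59) = +1 → QR.
(44/59) = -1 → non-residue.
(46/59) = +1 → QR.
Total quadratic residues among the 7: 5.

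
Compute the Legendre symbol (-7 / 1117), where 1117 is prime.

1

First reduce: -7 ≡ 1110 (mod 1117).
Pull out 2: since 1117 ≡ 5 (mod 8), (2/1117) = -1.
Reciprocity: 555 ≡ 3 and 1117 ≡ 1 (mod 4), so (555/1117) = +(1117/555).
Reduce top mod 555: now compute (7/555).
Reciprocity: 7 ≡ 3 and 555 ≡ 3 (mod 4), so (7/555) = −(555/7).
Reduce top mod 7: now compute (2/7).
Pull out 2: since 7 ≡ 7 (mod 8), (2/7) = +1.
Reached (1/7) = 1. Collecting the sign flips along the way, the symbol is +1.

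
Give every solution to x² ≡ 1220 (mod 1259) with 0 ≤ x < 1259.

Since 1259 ≡ 3 (mod 4), a square root of 1220 is 1220^((1259+1)/4) = 1220^315 mod 1259.
Repeated squaring: 1220^2≡262, 1220^4≡658, 1220^8≡1127, 1220^16≡1057, 1220^32≡516, 1220^64≡607, 1220^128≡821, 1220^256≡476 (mod 1259).
1220^315 = 1220^(256+32+16+8+2+1) ≡ 973 (mod 1259).
Check: 973² = 946729 ≡ 1220 (mod 1259). The two roots are 286 and 973.

286, 973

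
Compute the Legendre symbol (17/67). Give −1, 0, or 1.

Reciprocity: 17 ≡ 1 and 67 ≡ 3 (mod 4), so (17/67) = +(67/17).
Reduce top mod 17: now compute (16/17).
Pull out 2^4: since 17 ≡ 1 (mod 8), (2/17) = +1, so (2/17)^4 = +1.
Reached (1/17) = 1. Collecting the sign flips along the way, the symbol is +1.

1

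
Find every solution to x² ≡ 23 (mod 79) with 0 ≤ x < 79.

Since 79 ≡ 3 (mod 4), a square root of 23 is 23^((79+1)/4) = 23^20 mod 79.
Repeated squaring: 23^2≡55, 23^4≡23, 23^8≡55, 23^16≡23 (mod 79).
23^20 = 23^(16+4) ≡ 55 (mod 79).
Check: 55² = 3025 ≡ 23 (mod 79). The two roots are 24 and 55.

24, 55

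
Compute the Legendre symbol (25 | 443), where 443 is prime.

1

Reciprocity: 25 ≡ 1 and 443 ≡ 3 (mod 4), so (25/443) = +(443/25).
Reduce top mod 25: now compute (18/25).
Pull out 2: since 25 ≡ 1 (mod 8), (2/25) = +1.
Reciprocity: 9 ≡ 1 and 25 ≡ 1 (mod 4), so (9/25) = +(25/9).
Reduce top mod 9: now compute (7/9).
Reciprocity: 7 ≡ 3 and 9 ≡ 1 (mod 4), so (7/9) = +(9/7).
Reduce top mod 7: now compute (2/7).
Pull out 2: since 7 ≡ 7 (mod 8), (2/7) = +1.
Reached (1/7) = 1. Collecting the sign flips along the way, the symbol is +1.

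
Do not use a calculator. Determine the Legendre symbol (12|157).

Pull out 2^2: since 157 ≡ 5 (mod 8), (2/157) = -1, so (2/157)^2 = +1.
Reciprocity: 3 ≡ 3 and 157 ≡ 1 (mod 4), so (3/157) = +(157/3).
Reduce top mod 3: now compute (1/3).
Reached (1/3) = 1. Collecting the sign flips along the way, the symbol is +1.

1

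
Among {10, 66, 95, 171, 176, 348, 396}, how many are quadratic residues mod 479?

4

(10/479) = +1 → QR.
(66/479) = +1 → QR.
(95/479) = -1 → non-residue.
(171/479) = -1 → non-residue.
(176/479) = +1 → QR.
(348/479) = -1 → non-residue.
(396/479) = +1 → QR.
Total quadratic residues among the 7: 4.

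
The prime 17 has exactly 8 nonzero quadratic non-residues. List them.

Square k = 1,…,8 (k and 17−k give the same square):
1²=1, 2²=4, 3²=9, 4²=16, 5²≡8, 6²≡2, 7²≡15, 8²≡13 (mod 17).
The residues are {1, 2, 4, 8, 9, 13, 15, 16}; the non-residues are the remaining 8 nonzero classes.

3 5 6 7 10 11 12 14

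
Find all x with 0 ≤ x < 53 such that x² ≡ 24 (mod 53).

17, 36

53 ≡ 1 (mod 4), so we find a root by search.
Trying successive values, 17² = 289 ≡ 24 (mod 53). The other root is 53 − 17 = 36.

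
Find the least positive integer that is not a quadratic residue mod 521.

3

(2/521) = +1, so 2 is a residue.
(3/521) = −1, so 3 is the smallest positive non-residue mod 521.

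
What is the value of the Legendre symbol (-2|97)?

First reduce: -2 ≡ 95 (mod 97).
Reciprocity: 95 ≡ 3 and 97 ≡ 1 (mod 4), so (95/97) = +(97/95).
Reduce top mod 95: now compute (2/95).
Pull out 2: since 95 ≡ 7 (mod 8), (2/95) = +1.
Reached (1/95) = 1. Collecting the sign flips along the way, the symbol is +1.

1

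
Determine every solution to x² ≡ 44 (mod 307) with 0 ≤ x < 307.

50, 257

Since 307 ≡ 3 (mod 4), a square root of 44 is 44^((307+1)/4) = 44^77 mod 307.
Repeated squaring: 44^2≡94, 44^4≡240, 44^8≡191, 44^16≡255, 44^32≡248, 44^64≡104 (mod 307).
44^77 = 44^(64+8+4+1) ≡ 257 (mod 307).
Check: 257² = 66049 ≡ 44 (mod 307). The two roots are 50 and 257.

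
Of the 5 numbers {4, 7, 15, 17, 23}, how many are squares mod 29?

3

(4/29) = +1 → QR.
(7/29) = +1 → QR.
(15/29) = -1 → non-residue.
(17/29) = -1 → non-residue.
(23/29) = +1 → QR.
Total quadratic residues among the 5: 3.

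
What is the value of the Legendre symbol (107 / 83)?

First reduce: 107 ≡ 24 (mod 83).
Pull out 2^3: since 83 ≡ 3 (mod 8), (2/83) = -1, so (2/83)^3 = -1.
Reciprocity: 3 ≡ 3 and 83 ≡ 3 (mod 4), so (3/83) = −(83/3).
Reduce top mod 3: now compute (2/3).
Pull out 2: since 3 ≡ 3 (mod 8), (2/3) = -1.
Reached (1/3) = 1. Collecting the sign flips along the way, the symbol is -1.

-1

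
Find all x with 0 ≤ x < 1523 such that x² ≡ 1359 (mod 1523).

Since 1523 ≡ 3 (mod 4), a square root of 1359 is 1359^((1523+1)/4) = 1359^381 mod 1523.
Repeated squaring: 1359^2≡1005, 1359^4≡276, 1359^8≡26, 1359^16≡676, 1359^32≡76, 1359^64≡1207, 1359^128≡861, 1359^256≡1143 (mod 1523).
1359^381 = 1359^(256+64+32+16+8+4+1) ≡ 593 (mod 1523).
Check: 593² = 351649 ≡ 1359 (mod 1523). The two roots are 593 and 930.

593, 930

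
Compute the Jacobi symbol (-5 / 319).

First reduce: -5 ≡ 314 (mod 319).
Pull out 2: since 319 ≡ 7 (mod 8), (2/319) = +1.
Reciprocity: 157 ≡ 1 and 319 ≡ 3 (mod 4), so (157/319) = +(319/157).
Reduce top mod 157: now compute (5/157).
Reciprocity: 5 ≡ 1 and 157 ≡ 1 (mod 4), so (5/157) = +(157/5).
Reduce top mod 5: now compute (2/5).
Pull out 2: since 5 ≡ 5 (mod 8), (2/5) = -1.
Reached (1/5) = 1. Collecting the sign flips along the way, the symbol is -1.

-1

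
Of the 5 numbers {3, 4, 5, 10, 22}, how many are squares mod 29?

3

(3/29) = -1 → non-residue.
(4/29) = +1 → QR.
(5/29) = +1 → QR.
(10/29) = -1 → non-residue.
(22/29) = +1 → QR.
Total quadratic residues among the 5: 3.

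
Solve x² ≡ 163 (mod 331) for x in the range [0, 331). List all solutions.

34, 297

Since 331 ≡ 3 (mod 4), a square root of 163 is 163^((331+1)/4) = 163^83 mod 331.
Repeated squaring: 163^2≡89, 163^4≡308, 163^8≡198, 163^16≡146, 163^32≡132, 163^64≡212 (mod 331).
163^83 = 163^(64+16+2+1) ≡ 297 (mod 331).
Check: 297² = 88209 ≡ 163 (mod 331). The two roots are 34 and 297.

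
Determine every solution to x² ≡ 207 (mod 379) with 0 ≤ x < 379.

160, 219

Since 379 ≡ 3 (mod 4), a square root of 207 is 207^((379+1)/4) = 207^95 mod 379.
Repeated squaring: 207^2≡22, 207^4≡105, 207^8≡34, 207^16≡19, 207^32≡361, 207^64≡324 (mod 379).
207^95 = 207^(64+16+8+4+2+1) ≡ 219 (mod 379).
Check: 219² = 47961 ≡ 207 (mod 379). The two roots are 160 and 219.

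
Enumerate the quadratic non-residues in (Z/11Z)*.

2 6 7 8 10

Square k = 1,…,5 (k and 11−k give the same square):
1²=1, 2²=4, 3²=9, 4²≡5, 5²≡3 (mod 11).
The residues are {1, 3, 4, 5, 9}; the non-residues are the remaining 5 nonzero classes.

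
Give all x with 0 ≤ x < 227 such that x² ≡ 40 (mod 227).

99, 128

Since 227 ≡ 3 (mod 4), a square root of 40 is 40^((227+1)/4) = 40^57 mod 227.
Repeated squaring: 40^2≡11, 40^4≡121, 40^8≡113, 40^16≡57, 40^32≡71 (mod 227).
40^57 = 40^(32+16+8+1) ≡ 99 (mod 227).
Check: 99² = 9801 ≡ 40 (mod 227). The two roots are 99 and 128.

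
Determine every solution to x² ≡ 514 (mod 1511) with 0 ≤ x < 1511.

45, 1466

Since 1511 ≡ 3 (mod 4), a square root of 514 is 514^((1511+1)/4) = 514^378 mod 1511.
Repeated squaring: 514^2≡1282, 514^4≡1067, 514^8≡706, 514^16≡1317, 514^32≡1372, 514^64≡1189, 514^128≡936, 514^256≡1227 (mod 1511).
514^378 = 514^(256+64+32+16+8+2) ≡ 45 (mod 1511).
Check: 45² = 2025 ≡ 514 (mod 1511). The two roots are 45 and 1466.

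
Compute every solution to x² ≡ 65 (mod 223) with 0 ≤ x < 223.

Since 223 ≡ 3 (mod 4), a square root of 65 is 65^((223+1)/4) = 65^56 mod 223.
Repeated squaring: 65^2≡211, 65^4≡144, 65^8≡220, 65^16≡9, 65^32≡81 (mod 223).
65^56 = 65^(32+16+8) ≡ 43 (mod 223).
Check: 43² = 1849 ≡ 65 (mod 223). The two roots are 43 and 180.

43, 180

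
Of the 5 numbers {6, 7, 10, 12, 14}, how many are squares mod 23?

2

(6/23) = +1 → QR.
(7/23) = -1 → non-residue.
(10/23) = -1 → non-residue.
(12/23) = +1 → QR.
(14/23) = -1 → non-residue.
Total quadratic residues among the 5: 2.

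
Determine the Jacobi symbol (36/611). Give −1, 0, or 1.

Pull out 2^2: since 611 ≡ 3 (mod 8), (2/611) = -1, so (2/611)^2 = +1.
Reciprocity: 9 ≡ 1 and 611 ≡ 3 (mod 4), so (9/611) = +(611/9).
Reduce top mod 9: now compute (8/9).
Pull out 2^3: since 9 ≡ 1 (mod 8), (2/9) = +1, so (2/9)^3 = +1.
Reached (1/9) = 1. Collecting the sign flips along the way, the symbol is +1.

1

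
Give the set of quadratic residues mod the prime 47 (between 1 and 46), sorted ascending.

Square k = 1,…,23 (k and 47−k give the same square):
1²=1, 2²=4, 3²=9, 4²=16, 5²=25, 6²=36, 7²≡2, 8²≡17, 9²≡34, 10²≡6, 11²≡27, 12²≡3, 13²≡28, 14²≡8, 15²≡37, 16²≡21, 17²≡7, 18²≡42, 19²≡32, 20²≡24, 21²≡18, 22²≡14, 23²≡12 (mod 47).
So the quadratic residues mod 47 are {1, 2, 3, 4, 6, 7, 8, 9, 12, 14, 16, 17, 18, 21, 24, 25, 27, 28, 32, 34, 36, 37, 42}.

1,2,3,4,6,7,8,9,12,14,16,17,18,21,24,25,27,28,32,34,36,37,42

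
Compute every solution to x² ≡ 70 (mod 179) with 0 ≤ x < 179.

41, 138

Since 179 ≡ 3 (mod 4), a square root of 70 is 70^((179+1)/4) = 70^45 mod 179.
Repeated squaring: 70^2≡67, 70^4≡14, 70^8≡17, 70^16≡110, 70^32≡107 (mod 179).
70^45 = 70^(32+8+4+1) ≡ 138 (mod 179).
Check: 138² = 19044 ≡ 70 (mod 179). The two roots are 41 and 138.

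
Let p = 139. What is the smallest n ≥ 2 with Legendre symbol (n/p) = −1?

2

(2/139) = −1, so 2 is the smallest positive non-residue mod 139.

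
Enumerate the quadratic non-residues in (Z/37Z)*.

Square k = 1,…,18 (k and 37−k give the same square):
1²=1, 2²=4, 3²=9, 4²=16, 5²=25, 6²=36, 7²≡12, 8²≡27, 9²≡7, 10²≡26, 11²≡10, 12²≡33, 13²≡21, 14²≡11, 15²≡3, 16²≡34, 17²≡30, 18²≡28 (mod 37).
The residues are {1, 3, 4, 7, 9, 10, 11, 12, 16, 21, 25, 26, 27, 28, 30, 33, 34, 36}; the non-residues are the remaining 18 nonzero classes.

2,5,6,8,13,14,15,17,18,19,20,22,23,24,29,31,32,35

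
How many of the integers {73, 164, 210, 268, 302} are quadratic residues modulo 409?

(73/409) = -1 → non-residue.
(164/409) = +1 → QR.
(210/409) = -1 → non-residue.
(268/409) = -1 → non-residue.
(302/409) = -1 → non-residue.
Total quadratic residues among the 5: 1.

1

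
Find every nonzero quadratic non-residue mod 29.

2 3 8 10 11 12 14 15 17 18 19 21 26 27

Square k = 1,…,14 (k and 29−k give the same square):
1²=1, 2²=4, 3²=9, 4²=16, 5²=25, 6²≡7, 7²≡20, 8²≡6, 9²≡23, 10²≡13, 11²≡5, 12²≡28, 13²≡24, 14²≡22 (mod 29).
The residues are {1, 4, 5, 6, 7, 9, 13, 16, 20, 22, 23, 24, 25, 28}; the non-residues are the remaining 14 nonzero classes.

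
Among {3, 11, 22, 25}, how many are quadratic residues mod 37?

(3/37) = +1 → QR.
(11/37) = +1 → QR.
(22/37) = -1 → non-residue.
(25/37) = +1 → QR.
Total quadratic residues among the 4: 3.

3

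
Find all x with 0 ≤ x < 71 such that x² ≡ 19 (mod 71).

Since 71 ≡ 3 (mod 4), a square root of 19 is 19^((71+1)/4) = 19^18 mod 71.
Repeated squaring: 19^2≡6, 19^4≡36, 19^8≡18, 19^16≡40 (mod 71).
19^18 = 19^(16+2) ≡ 27 (mod 71).
Check: 27² = 729 ≡ 19 (mod 71). The two roots are 27 and 44.

27, 44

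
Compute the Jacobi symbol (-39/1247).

First reduce: -39 ≡ 1208 (mod 1247).
Pull out 2^3: since 1247 ≡ 7 (mod 8), (2/1247) = +1, so (2/1247)^3 = +1.
Reciprocity: 151 ≡ 3 and 1247 ≡ 3 (mod 4), so (151/1247) = −(1247/151).
Reduce top mod 151: now compute (39/151).
Reciprocity: 39 ≡ 3 and 151 ≡ 3 (mod 4), so (39/151) = −(151/39).
Reduce top mod 39: now compute (34/39).
Pull out 2: since 39 ≡ 7 (mod 8), (2/39) = +1.
Reciprocity: 17 ≡ 1 and 39 ≡ 3 (mod 4), so (17/39) = +(39/17).
Reduce top mod 17: now compute (5/17).
Reciprocity: 5 ≡ 1 and 17 ≡ 1 (mod 4), so (5/17) = +(17/5).
Reduce top mod 5: now compute (2/5).
Pull out 2: since 5 ≡ 5 (mod 8), (2/5) = -1.
Reached (1/5) = 1. Collecting the sign flips along the way, the symbol is -1.

-1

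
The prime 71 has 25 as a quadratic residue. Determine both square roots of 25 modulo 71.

5, 66

Since 71 ≡ 3 (mod 4), a square root of 25 is 25^((71+1)/4) = 25^18 mod 71.
Repeated squaring: 25^2≡57, 25^4≡54, 25^8≡5, 25^16≡25 (mod 71).
25^18 = 25^(16+2) ≡ 5 (mod 71).
Check: 5² = 25 ≡ 25 (mod 71). The two roots are 5 and 66.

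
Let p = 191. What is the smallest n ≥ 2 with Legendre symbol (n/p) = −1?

(2/191) = +1, so 2 is a residue.
(3/191) = +1, so 3 is a residue.
(4/191) = +1, so 4 is a residue.
(5/191) = +1, so 5 is a residue.
(6/191) = +1, so 6 is a residue.
(7/191) = −1, so 7 is the smallest positive non-residue mod 191.

7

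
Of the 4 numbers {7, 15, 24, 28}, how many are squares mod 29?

3

(7/29) = +1 → QR.
(15/29) = -1 → non-residue.
(24/29) = +1 → QR.
(28/29) = +1 → QR.
Total quadratic residues among the 4: 3.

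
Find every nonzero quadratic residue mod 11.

Square k = 1,…,5 (k and 11−k give the same square):
1²=1, 2²=4, 3²=9, 4²≡5, 5²≡3 (mod 11).
So the quadratic residues mod 11 are {1, 3, 4, 5, 9}.

1,3,4,5,9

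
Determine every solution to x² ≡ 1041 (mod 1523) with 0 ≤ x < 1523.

115, 1408

Since 1523 ≡ 3 (mod 4), a square root of 1041 is 1041^((1523+1)/4) = 1041^381 mod 1523.
Repeated squaring: 1041^2≡828, 1041^4≡234, 1041^8≡1451, 1041^16≡615, 1041^32≡521, 1041^64≡347, 1041^128≡92, 1041^256≡849 (mod 1523).
1041^381 = 1041^(256+64+32+16+8+4+1) ≡ 1408 (mod 1523).
Check: 1408² = 1982464 ≡ 1041 (mod 1523). The two roots are 115 and 1408.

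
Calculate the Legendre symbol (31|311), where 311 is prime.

-1

Reciprocity: 31 ≡ 3 and 311 ≡ 3 (mod 4), so (31/311) = −(311/31).
Reduce top mod 31: now compute (1/31).
Reached (1/31) = 1. Collecting the sign flips along the way, the symbol is -1.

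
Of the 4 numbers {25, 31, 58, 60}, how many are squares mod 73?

(25/73) = +1 → QR.
(31/73) = -1 → non-residue.
(58/73) = -1 → non-residue.
(60/73) = -1 → non-residue.
Total quadratic residues among the 4: 1.

1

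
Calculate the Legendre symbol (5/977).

-1

Reciprocity: 5 ≡ 1 and 977 ≡ 1 (mod 4), so (5/977) = +(977/5).
Reduce top mod 5: now compute (2/5).
Pull out 2: since 5 ≡ 5 (mod 8), (2/5) = -1.
Reached (1/5) = 1. Collecting the sign flips along the way, the symbol is -1.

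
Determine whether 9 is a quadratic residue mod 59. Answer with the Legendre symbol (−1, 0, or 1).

1

Reciprocity: 9 ≡ 1 and 59 ≡ 3 (mod 4), so (9/59) = +(59/9).
Reduce top mod 9: now compute (5/9).
Reciprocity: 5 ≡ 1 and 9 ≡ 1 (mod 4), so (5/9) = +(9/5).
Reduce top mod 5: now compute (4/5).
Pull out 2^2: since 5 ≡ 5 (mod 8), (2/5) = -1, so (2/5)^2 = +1.
Reached (1/5) = 1. Collecting the sign flips along the way, the symbol is +1.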